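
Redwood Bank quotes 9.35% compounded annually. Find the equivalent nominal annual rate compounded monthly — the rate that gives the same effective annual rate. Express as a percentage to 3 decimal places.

8.972%

Compounded annually, EAR = nominal = 0.093500.
Solve (1 + r/12)^12 = 1.093500: r/12 = 1.093500^(1/12) − 1 = 0.007476, so r = 0.089717 = 8.972%.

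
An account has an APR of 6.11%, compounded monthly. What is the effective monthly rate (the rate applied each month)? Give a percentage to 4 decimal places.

0.5092%

With a nominal annual rate compounded monthly, the periodic rate is the nominal rate divided by 12.
i = 0.0611 / 12 = 0.0050917 = 0.5092%.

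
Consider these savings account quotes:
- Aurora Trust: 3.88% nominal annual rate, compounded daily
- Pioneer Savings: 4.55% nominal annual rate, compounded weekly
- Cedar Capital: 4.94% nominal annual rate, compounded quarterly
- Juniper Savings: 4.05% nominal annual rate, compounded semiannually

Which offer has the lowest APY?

Aurora Trust: (1 + 0.0388/365)^365 − 1 = 3.956%
Pioneer Savings: (1 + 0.0455/52)^52 − 1 = 4.653%
Cedar Capital: (1 + 0.0494/4)^4 − 1 = 5.032%
Juniper Savings: (1 + 0.0405/2)^2 − 1 = 4.091%
The lowest effective annual rate is Aurora Trust at 3.956%.

Aurora Trust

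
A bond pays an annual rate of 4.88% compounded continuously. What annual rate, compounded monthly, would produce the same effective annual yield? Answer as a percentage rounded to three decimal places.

EAR under continuous compounding: e^0.0488 − 1 = 0.050010.
Solve (1 + r/12)^12 = 1.050010: r/12 = 1.050010^(1/12) − 1 = 0.004075, so r = 0.048899 = 4.890%.

4.890%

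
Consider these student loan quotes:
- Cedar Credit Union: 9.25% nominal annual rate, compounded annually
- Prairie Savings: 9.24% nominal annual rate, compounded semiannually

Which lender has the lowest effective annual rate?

Cedar Credit Union

Cedar Credit Union: compounded annually, EAR = 9.250%
Prairie Savings: (1 + 0.0924/2)^2 − 1 = 9.453%
The lowest effective annual rate is Cedar Credit Union at 9.250%.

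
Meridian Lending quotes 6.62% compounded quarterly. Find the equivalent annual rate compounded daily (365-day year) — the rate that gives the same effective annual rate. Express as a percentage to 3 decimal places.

6.566%

EAR = (1 + 0.0662/4)^4 − 1 = 0.067862.
Solve (1 + r/365)^365 = 1.067862: r/365 = 1.067862^(1/365) − 1 = 0.000180, so r = 0.065664 = 6.566%.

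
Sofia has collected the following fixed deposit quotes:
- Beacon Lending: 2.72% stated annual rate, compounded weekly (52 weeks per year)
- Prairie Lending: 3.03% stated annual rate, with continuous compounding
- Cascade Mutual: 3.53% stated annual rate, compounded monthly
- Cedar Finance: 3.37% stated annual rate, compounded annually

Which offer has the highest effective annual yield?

Beacon Lending: (1 + 0.0272/52)^52 − 1 = 2.757%
Prairie Lending: e^0.0303 − 1 = 3.076%
Cascade Mutual: (1 + 0.0353/12)^12 − 1 = 3.588%
Cedar Finance: compounded annually, EAR = 3.370%
The highest effective annual rate is Cascade Mutual at 3.588%.

Cascade Mutual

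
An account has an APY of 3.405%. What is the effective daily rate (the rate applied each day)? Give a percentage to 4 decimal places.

The per-day rate i satisfies (1 + i)^365 = 1 + 0.03405.
i = 1.03405^(1/365) − 1 = 0.0000917 = 0.0092%.

0.0092%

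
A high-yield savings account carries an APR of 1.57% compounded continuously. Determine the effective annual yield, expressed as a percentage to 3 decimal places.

1.582%

With continuous compounding, EAR = e^0.0157 − 1.
e^0.0157 = 1.015824, so EAR = 0.015824 = 1.582%.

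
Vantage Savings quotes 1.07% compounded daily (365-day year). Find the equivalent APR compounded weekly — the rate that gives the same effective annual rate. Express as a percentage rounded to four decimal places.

1.0701%

EAR = (1 + 0.0107/365)^365 − 1 = 0.010757.
Solve (1 + r/52)^52 = 1.010757: r/52 = 1.010757^(1/52) − 1 = 0.000206, so r = 0.010701 = 1.0701%.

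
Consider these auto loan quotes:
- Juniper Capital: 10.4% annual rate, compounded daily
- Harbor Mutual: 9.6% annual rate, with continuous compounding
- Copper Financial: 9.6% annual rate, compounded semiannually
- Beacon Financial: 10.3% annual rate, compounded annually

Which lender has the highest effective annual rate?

Juniper Capital: (1 + 0.104/365)^365 − 1 = 10.958%
Harbor Mutual: e^0.096 − 1 = 10.076%
Copper Financial: (1 + 0.096/2)^2 − 1 = 9.830%
Beacon Financial: compounded annually, EAR = 10.300%
The highest effective annual rate is Juniper Capital at 10.958%.

Juniper Capital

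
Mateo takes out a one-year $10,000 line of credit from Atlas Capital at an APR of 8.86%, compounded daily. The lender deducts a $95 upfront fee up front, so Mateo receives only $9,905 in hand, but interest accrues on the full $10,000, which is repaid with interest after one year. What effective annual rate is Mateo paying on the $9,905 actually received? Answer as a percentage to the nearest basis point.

Amount owed after one year: 10,000 × (1 + 0.0886/365)^365 = 10,000 × 1.092632 = $10,926.32.
Effective rate on net proceeds: 10,926.32 / 9,905 − 1 = 0.103111 = 10.31%.

10.31%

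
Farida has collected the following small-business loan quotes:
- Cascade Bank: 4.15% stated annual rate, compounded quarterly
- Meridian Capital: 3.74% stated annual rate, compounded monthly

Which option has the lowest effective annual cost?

Cascade Bank: (1 + 0.0415/4)^4 − 1 = 4.215%
Meridian Capital: (1 + 0.0374/12)^12 − 1 = 3.805%
The lowest effective annual rate is Meridian Capital at 3.805%.

Meridian Capital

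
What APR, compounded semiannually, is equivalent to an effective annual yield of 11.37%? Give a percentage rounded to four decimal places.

11.0640%

(1 + r/2)^2 − 1 = 0.1137, so 1 + r/2 = 1.1137^(1/2).
r/2 = 0.055320, so r = 0.110640 = 11.0640%.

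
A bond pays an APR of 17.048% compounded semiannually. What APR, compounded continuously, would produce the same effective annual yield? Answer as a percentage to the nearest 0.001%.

EAR = (1 + 0.17048/2)^2 − 1 = 0.177746.
Equivalent continuous rate: r = ln(1 + 0.177746) = 0.163602 = 16.360%.

16.360%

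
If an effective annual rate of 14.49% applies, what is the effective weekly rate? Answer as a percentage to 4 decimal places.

The per-week rate i satisfies (1 + i)^52 = 1 + 0.1449.
i = 1.1449^(1/52) − 1 = 0.0026056 = 0.2606%.

0.2606%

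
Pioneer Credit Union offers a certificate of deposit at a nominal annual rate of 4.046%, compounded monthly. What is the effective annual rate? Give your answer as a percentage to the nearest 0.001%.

EAR = (1 + 0.04046/12)^12 − 1.
= (1 + 0.003372)^12 − 1 = 1.041219 − 1 = 4.122%.

4.122%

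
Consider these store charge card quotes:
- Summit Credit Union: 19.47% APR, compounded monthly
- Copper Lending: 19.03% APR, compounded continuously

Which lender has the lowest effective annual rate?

Summit Credit Union: (1 + 0.1947/12)^12 − 1 = 21.305%
Copper Lending: e^0.1903 − 1 = 20.961%
The lowest effective annual rate is Copper Lending at 20.961%.

Copper Lending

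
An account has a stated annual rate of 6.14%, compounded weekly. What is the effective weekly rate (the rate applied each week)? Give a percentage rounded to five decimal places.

0.11808%

With a nominal annual rate compounded weekly, the periodic rate is the nominal rate divided by 52.
i = 0.0614 / 52 = 0.0011808 = 0.11808%.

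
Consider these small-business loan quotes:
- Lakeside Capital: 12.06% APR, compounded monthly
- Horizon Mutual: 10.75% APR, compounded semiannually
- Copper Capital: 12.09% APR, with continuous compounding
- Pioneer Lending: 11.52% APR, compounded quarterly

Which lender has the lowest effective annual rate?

Lakeside Capital: (1 + 0.1206/12)^12 − 1 = 12.749%
Horizon Mutual: (1 + 0.1075/2)^2 − 1 = 11.039%
Copper Capital: e^0.1209 − 1 = 12.851%
Pioneer Lending: (1 + 0.1152/4)^4 − 1 = 12.027%
The lowest effective annual rate is Horizon Mutual at 11.039%.

Horizon Mutual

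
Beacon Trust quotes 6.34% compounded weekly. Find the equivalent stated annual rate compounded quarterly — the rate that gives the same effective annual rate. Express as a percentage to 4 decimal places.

6.3866%

EAR = (1 + 0.0634/52)^52 − 1 = 0.065412.
Solve (1 + r/4)^4 = 1.065412: r/4 = 1.065412^(1/4) − 1 = 0.015966, so r = 0.063866 = 6.3866%.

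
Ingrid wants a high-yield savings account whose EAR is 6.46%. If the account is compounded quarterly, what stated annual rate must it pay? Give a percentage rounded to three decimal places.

6.309%

(1 + r/4)^4 − 1 = 0.0646, so 1 + r/4 = 1.0646^(1/4).
r/4 = 0.015773, so r = 0.063092 = 6.309%.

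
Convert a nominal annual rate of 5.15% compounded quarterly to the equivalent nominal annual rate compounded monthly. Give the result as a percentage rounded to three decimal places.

5.128%

EAR = (1 + 0.0515/4)^4 − 1 = 0.052503.
Solve (1 + r/12)^12 = 1.052503: r/12 = 1.052503^(1/12) − 1 = 0.004273, so r = 0.051281 = 5.128%.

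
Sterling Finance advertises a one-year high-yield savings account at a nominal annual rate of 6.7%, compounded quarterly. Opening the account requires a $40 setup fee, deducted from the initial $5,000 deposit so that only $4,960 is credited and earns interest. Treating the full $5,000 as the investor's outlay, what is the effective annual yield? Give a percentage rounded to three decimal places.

Value after one year: 4,960 × (1 + 0.067/4)^4 = 4,960 × 1.068702 = $5,300.76.
Effective yield on the $5,000 outlay: 5,300.76 / 5,000 − 1 = 0.060153 = 6.015%.

6.015%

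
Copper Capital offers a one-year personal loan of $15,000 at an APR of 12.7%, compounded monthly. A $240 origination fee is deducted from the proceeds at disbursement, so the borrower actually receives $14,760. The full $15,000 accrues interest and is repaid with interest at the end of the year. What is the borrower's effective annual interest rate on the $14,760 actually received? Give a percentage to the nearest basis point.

15.31%

Amount owed after one year: 15,000 × (1 + 0.127/12)^12 = 15,000 × 1.134660 = $17,019.89.
Effective rate on net proceeds: 17,019.89 / 14,760 − 1 = 0.153109 = 15.31%.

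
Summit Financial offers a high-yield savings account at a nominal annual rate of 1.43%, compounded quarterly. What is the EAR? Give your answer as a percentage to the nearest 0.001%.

EAR = (1 + 0.0143/4)^4 − 1.
= (1 + 0.003575)^4 − 1 = 1.014377 − 1 = 1.438%.

1.438%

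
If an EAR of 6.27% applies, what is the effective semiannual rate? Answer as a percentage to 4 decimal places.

The per-half-year rate i satisfies (1 + i)^2 = 1 + 0.0627.
i = 1.0627^(1/2) − 1 = 0.0308734 = 3.0873%.

3.0873%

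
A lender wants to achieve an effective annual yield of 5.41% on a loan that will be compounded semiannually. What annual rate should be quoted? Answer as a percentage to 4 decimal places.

(1 + r/2)^2 − 1 = 0.0541, so 1 + r/2 = 1.0541^(1/2).
r/2 = 0.026694, so r = 0.053387 = 5.3387%.

5.3387%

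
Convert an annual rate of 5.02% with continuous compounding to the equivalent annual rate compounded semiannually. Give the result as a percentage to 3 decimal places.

5.084%

EAR under continuous compounding: e^0.0502 − 1 = 0.051481.
Solve (1 + r/2)^2 = 1.051481: r/2 = 1.051481^(1/2) − 1 = 0.025418, so r = 0.050835 = 5.084%.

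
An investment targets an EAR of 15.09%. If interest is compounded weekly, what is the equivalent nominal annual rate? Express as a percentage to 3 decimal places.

(1 + r/52)^52 − 1 = 0.1509, so 1 + r/52 = 1.1509^(1/52).
r/52 = 0.002706, so r = 0.140734 = 14.073%.

14.073%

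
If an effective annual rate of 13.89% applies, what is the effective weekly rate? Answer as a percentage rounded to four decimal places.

0.2504%

The per-week rate i satisfies (1 + i)^52 = 1 + 0.1389.
i = 1.1389^(1/52) − 1 = 0.0025043 = 0.2504%.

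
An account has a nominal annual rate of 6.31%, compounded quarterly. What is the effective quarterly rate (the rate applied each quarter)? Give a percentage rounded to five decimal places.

1.57750%

With a nominal annual rate compounded quarterly, the periodic rate is the nominal rate divided by 4.
i = 0.0631 / 4 = 0.0157750 = 1.57750%.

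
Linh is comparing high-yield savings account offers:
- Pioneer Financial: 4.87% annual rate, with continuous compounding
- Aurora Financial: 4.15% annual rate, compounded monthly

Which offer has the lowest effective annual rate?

Aurora Financial

Pioneer Financial: e^0.0487 − 1 = 4.991%
Aurora Financial: (1 + 0.0415/12)^12 − 1 = 4.230%
The lowest effective annual rate is Aurora Financial at 4.230%.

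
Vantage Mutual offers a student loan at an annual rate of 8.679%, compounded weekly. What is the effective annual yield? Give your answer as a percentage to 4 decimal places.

EAR = (1 + 0.08679/52)^52 − 1.
= (1 + 0.001669)^52 − 1 = 1.090589 − 1 = 9.0589%.

9.0589%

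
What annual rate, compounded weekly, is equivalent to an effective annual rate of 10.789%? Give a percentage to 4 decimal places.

(1 + r/52)^52 − 1 = 0.10789, so 1 + r/52 = 1.10789^(1/52).
r/52 = 0.001972, so r = 0.102558 = 10.2558%.

10.2558%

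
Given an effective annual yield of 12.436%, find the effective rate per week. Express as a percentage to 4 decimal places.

The per-week rate i satisfies (1 + i)^52 = 1 + 0.12436.
i = 1.12436^(1/52) − 1 = 0.0022567 = 0.2257%.

0.2257%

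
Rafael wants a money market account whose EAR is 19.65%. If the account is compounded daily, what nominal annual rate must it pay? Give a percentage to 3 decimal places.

17.944%

(1 + r/365)^365 − 1 = 0.1965, so 1 + r/365 = 1.1965^(1/365).
r/365 = 0.000492, so r = 0.179445 = 17.944%.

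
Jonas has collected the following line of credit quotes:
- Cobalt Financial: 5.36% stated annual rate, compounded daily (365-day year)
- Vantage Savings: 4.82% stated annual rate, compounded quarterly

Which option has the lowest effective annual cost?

Cobalt Financial: (1 + 0.0536/365)^365 − 1 = 5.506%
Vantage Savings: (1 + 0.0482/4)^4 − 1 = 4.908%
The lowest effective annual rate is Vantage Savings at 4.908%.

Vantage Savings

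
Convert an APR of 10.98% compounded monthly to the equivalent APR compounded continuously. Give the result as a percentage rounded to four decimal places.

EAR = (1 + 0.1098/12)^12 − 1 = 0.115498.
Equivalent continuous rate: r = ln(1 + 0.115498) = 0.109301 = 10.9301%.

10.9301%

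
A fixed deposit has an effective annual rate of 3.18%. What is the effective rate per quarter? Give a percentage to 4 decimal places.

The per-quarter rate i satisfies (1 + i)^4 = 1 + 0.0318.
i = 1.0318^(1/4) − 1 = 0.0078569 = 0.7857%.

0.7857%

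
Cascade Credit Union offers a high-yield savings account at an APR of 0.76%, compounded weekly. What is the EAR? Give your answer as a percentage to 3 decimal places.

0.763%

EAR = (1 + 0.0076/52)^52 − 1.
= (1 + 0.000146)^52 − 1 = 1.007628 − 1 = 0.763%.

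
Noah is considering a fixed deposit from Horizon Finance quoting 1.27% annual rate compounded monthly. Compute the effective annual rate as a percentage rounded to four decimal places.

1.2774%

EAR = (1 + 0.0127/12)^12 − 1.
= 1.012774 − 1 = 1.2774%.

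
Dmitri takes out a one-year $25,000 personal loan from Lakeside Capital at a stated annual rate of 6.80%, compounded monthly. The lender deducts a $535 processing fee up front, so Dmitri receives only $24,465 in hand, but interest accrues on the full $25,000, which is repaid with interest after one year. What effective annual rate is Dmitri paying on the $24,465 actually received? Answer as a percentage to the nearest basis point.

9.36%

Amount owed after one year: 25,000 × (1 + 0.0680/12)^12 = 25,000 × 1.070160 = $26,754.00.
Effective rate on net proceeds: 26,754.00 / 24,465 − 1 = 0.093562 = 9.36%.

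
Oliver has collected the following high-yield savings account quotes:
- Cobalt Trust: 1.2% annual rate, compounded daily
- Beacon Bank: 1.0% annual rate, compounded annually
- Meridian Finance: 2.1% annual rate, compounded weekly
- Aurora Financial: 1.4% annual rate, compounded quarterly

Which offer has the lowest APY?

Beacon Bank

Cobalt Trust: (1 + 0.012/365)^365 − 1 = 1.207%
Beacon Bank: compounded annually, EAR = 1.000%
Meridian Finance: (1 + 0.021/52)^52 − 1 = 2.122%
Aurora Financial: (1 + 0.014/4)^4 − 1 = 1.407%
The lowest effective annual rate is Beacon Bank at 1.000%.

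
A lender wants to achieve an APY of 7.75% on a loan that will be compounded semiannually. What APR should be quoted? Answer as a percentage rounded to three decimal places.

(1 + r/2)^2 − 1 = 0.0775, so 1 + r/2 = 1.0775^(1/2).
r/2 = 0.038027, so r = 0.076054 = 7.605%.

7.605%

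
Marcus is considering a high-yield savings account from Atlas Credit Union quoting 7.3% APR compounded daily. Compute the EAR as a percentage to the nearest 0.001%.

EAR = (1 + 0.073/365)^365 − 1.
= (1 + 0.000200)^365 − 1 = 1.075723 − 1 = 7.572%.

7.572%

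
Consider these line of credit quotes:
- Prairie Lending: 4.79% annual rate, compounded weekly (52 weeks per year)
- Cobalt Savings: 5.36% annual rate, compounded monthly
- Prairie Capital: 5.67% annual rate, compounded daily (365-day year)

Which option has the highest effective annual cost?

Prairie Lending: (1 + 0.0479/52)^52 − 1 = 4.904%
Cobalt Savings: (1 + 0.0536/12)^12 − 1 = 5.494%
Prairie Capital: (1 + 0.0567/365)^365 − 1 = 5.833%
The highest effective annual rate is Prairie Capital at 5.833%.

Prairie Capital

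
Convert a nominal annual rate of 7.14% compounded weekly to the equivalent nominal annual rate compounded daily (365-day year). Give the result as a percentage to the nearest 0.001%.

EAR = (1 + 0.0714/52)^52 − 1 = 0.073958.
Solve (1 + r/365)^365 = 1.073958: r/365 = 1.073958^(1/365) − 1 = 0.000196, so r = 0.071358 = 7.136%.

7.136%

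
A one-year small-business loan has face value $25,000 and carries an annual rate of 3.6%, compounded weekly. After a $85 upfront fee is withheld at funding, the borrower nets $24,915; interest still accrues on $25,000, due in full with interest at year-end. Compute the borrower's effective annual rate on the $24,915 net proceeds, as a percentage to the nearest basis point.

Amount owed after one year: 25,000 × (1 + 0.036/52)^52 = 25,000 × 1.036643 = $25,916.07.
Effective rate on net proceeds: 25,916.07 / 24,915 − 1 = 0.040180 = 4.02%.

4.02%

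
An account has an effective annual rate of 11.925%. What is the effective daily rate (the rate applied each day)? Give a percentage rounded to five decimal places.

0.03087%

The per-day rate i satisfies (1 + i)^365 = 1 + 0.11925.
i = 1.11925^(1/365) − 1 = 0.0003087 = 0.03087%.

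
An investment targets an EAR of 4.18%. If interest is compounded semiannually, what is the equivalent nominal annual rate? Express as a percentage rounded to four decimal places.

(1 + r/2)^2 − 1 = 0.0418, so 1 + r/2 = 1.0418^(1/2).
r/2 = 0.020686, so r = 0.041372 = 4.1372%.

4.1372%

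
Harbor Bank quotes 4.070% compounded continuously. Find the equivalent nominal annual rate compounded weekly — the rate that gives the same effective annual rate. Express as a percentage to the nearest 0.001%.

4.072%

EAR under continuous compounding: e^0.04070 − 1 = 0.041540.
Solve (1 + r/52)^52 = 1.041540: r/52 = 1.041540^(1/52) − 1 = 0.000783, so r = 0.040716 = 4.072%.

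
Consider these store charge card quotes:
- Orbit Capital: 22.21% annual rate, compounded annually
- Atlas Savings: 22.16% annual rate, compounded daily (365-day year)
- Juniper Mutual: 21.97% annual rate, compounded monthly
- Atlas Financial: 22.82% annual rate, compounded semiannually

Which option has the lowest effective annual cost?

Orbit Capital

Orbit Capital: compounded annually, EAR = 22.210%
Atlas Savings: (1 + 0.2216/365)^365 − 1 = 24.799%
Juniper Mutual: (1 + 0.2197/12)^12 − 1 = 24.323%
Atlas Financial: (1 + 0.2282/2)^2 − 1 = 24.122%
The lowest effective annual rate is Orbit Capital at 22.210%.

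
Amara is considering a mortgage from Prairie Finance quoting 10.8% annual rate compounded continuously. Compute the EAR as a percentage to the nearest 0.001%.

With continuous compounding, EAR = e^0.108 − 1.
e^0.108 = 1.114048, so EAR = 0.114048 = 11.405%.

11.405%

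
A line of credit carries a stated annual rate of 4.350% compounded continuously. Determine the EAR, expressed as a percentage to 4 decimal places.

4.4460%

With continuous compounding, EAR = e^0.04350 − 1.
e^0.04350 = 1.044460, so EAR = 0.044460 = 4.4460%.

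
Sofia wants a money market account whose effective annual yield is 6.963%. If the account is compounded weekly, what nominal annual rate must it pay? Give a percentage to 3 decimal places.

6.736%

(1 + r/52)^52 − 1 = 0.06963, so 1 + r/52 = 1.06963^(1/52).
r/52 = 0.001295, so r = 0.067356 = 6.736%.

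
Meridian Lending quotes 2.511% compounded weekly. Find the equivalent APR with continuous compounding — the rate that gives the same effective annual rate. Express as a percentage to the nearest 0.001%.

EAR = (1 + 0.02511/52)^52 − 1 = 0.025422.
Equivalent continuous rate: r = ln(1 + 0.025422) = 0.025104 = 2.510%.

2.510%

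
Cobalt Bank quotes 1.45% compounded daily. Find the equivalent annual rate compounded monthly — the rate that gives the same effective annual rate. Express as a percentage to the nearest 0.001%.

EAR = (1 + 0.0145/365)^365 − 1 = 0.014605.
Solve (1 + r/12)^12 = 1.014605: r/12 = 1.014605^(1/12) − 1 = 0.001209, so r = 0.014508 = 1.451%.

1.451%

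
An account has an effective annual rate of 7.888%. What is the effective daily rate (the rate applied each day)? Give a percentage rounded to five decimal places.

0.02080%

The per-day rate i satisfies (1 + i)^365 = 1 + 0.07888.
i = 1.07888^(1/365) − 1 = 0.0002080 = 0.02080%.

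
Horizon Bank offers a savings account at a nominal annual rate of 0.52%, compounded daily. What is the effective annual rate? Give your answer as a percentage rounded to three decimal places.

EAR = (1 + 0.0052/365)^365 − 1.
= (1 + 0.000014)^365 − 1 = 1.005214 − 1 = 0.521%.

0.521%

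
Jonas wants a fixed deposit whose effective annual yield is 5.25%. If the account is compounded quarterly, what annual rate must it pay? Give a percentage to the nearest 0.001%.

5.150%

(1 + r/4)^4 − 1 = 0.0525, so 1 + r/4 = 1.0525^(1/4).
r/4 = 0.012874, so r = 0.051497 = 5.150%.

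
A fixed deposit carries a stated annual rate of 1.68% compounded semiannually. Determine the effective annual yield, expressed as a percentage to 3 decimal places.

1.687%

EAR = (1 + 0.0168/2)^2 − 1.
= 1.016871 − 1 = 1.687%.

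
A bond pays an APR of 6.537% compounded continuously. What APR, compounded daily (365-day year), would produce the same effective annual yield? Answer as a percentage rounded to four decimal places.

EAR under continuous compounding: e^0.06537 − 1 = 0.067554.
Solve (1 + r/365)^365 = 1.067554: r/365 = 1.067554^(1/365) − 1 = 0.000179, so r = 0.065376 = 6.5376%.

6.5376%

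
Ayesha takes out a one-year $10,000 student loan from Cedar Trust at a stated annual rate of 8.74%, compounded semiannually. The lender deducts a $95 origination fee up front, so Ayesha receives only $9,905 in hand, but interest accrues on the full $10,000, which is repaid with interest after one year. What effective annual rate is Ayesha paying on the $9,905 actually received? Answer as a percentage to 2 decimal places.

Amount owed after one year: 10,000 × (1 + 0.0874/2)^2 = 10,000 × 1.089310 = $10,893.10.
Effective rate on net proceeds: 10,893.10 / 9,905 − 1 = 0.099757 = 9.98%.

9.98%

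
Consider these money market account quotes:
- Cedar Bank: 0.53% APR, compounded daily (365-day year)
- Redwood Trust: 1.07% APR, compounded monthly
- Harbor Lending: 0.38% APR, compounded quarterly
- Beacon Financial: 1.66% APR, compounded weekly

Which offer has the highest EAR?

Cedar Bank: (1 + 0.0053/365)^365 − 1 = 0.531%
Redwood Trust: (1 + 0.0107/12)^12 − 1 = 1.075%
Harbor Lending: (1 + 0.0038/4)^4 − 1 = 0.381%
Beacon Financial: (1 + 0.0166/52)^52 − 1 = 1.674%
The highest effective annual rate is Beacon Financial at 1.674%.

Beacon Financial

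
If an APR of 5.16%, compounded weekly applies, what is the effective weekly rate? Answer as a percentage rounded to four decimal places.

0.0992%

With a nominal annual rate compounded weekly, the periodic rate is the nominal rate divided by 52.
i = 0.0516 / 52 = 0.0009923 = 0.0992%.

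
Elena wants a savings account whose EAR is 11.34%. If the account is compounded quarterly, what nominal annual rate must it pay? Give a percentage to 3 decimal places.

(1 + r/4)^4 − 1 = 0.1134, so 1 + r/4 = 1.1134^(1/4).
r/4 = 0.027218, so r = 0.108874 = 10.887%.

10.887%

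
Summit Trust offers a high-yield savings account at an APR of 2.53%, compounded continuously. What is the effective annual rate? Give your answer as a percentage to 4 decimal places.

With continuous compounding, EAR = e^0.0253 − 1.
e^0.0253 = 1.025623, so EAR = 0.025623 = 2.5623%.

2.5623%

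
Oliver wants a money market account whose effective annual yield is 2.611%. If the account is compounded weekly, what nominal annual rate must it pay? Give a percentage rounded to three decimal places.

(1 + r/52)^52 − 1 = 0.02611, so 1 + r/52 = 1.02611^(1/52).
r/52 = 0.000496, so r = 0.025781 = 2.578%.

2.578%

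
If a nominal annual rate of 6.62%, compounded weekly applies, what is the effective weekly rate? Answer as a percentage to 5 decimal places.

With a nominal annual rate compounded weekly, the periodic rate is the nominal rate divided by 52.
i = 0.0662 / 52 = 0.0012731 = 0.12731%.

0.12731%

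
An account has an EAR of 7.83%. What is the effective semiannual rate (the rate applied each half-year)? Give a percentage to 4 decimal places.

3.8412%

The per-half-year rate i satisfies (1 + i)^2 = 1 + 0.0783.
i = 1.0783^(1/2) − 1 = 0.0384122 = 3.8412%.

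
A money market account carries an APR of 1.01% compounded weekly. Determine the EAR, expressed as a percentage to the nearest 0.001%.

1.015%

EAR = (1 + 0.0101/52)^52 − 1.
= (1 + 0.000194)^52 − 1 = 1.010150 − 1 = 1.015%.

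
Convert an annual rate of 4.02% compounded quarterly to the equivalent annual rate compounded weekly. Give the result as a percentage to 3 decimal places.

EAR = (1 + 0.0402/4)^4 − 1 = 0.040810.
Solve (1 + r/52)^52 = 1.040810: r/52 = 1.040810^(1/52) − 1 = 0.000770, so r = 0.040015 = 4.001%.

4.001%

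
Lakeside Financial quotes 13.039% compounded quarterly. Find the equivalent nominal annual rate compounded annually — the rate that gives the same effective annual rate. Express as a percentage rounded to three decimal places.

13.691%

EAR = (1 + 0.13039/4)^4 − 1 = 0.136905.
Compounded annually, the equivalent nominal rate is the EAR itself: 13.691%.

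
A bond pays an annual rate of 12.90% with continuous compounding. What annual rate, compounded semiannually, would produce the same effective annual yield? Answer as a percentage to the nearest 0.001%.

EAR under continuous compounding: e^0.1290 − 1 = 0.137690.
Solve (1 + r/2)^2 = 1.137690: r/2 = 1.137690^(1/2) − 1 = 0.066626, so r = 0.133251 = 13.325%.

13.325%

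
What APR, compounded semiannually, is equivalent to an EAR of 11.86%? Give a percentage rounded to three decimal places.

11.528%

(1 + r/2)^2 − 1 = 0.1186, so 1 + r/2 = 1.1186^(1/2).
r/2 = 0.057639, so r = 0.115278 = 11.528%.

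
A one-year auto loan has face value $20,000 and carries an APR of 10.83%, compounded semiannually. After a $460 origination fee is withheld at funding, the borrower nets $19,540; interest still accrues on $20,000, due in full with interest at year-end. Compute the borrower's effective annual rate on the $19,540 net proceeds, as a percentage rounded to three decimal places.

Amount owed after one year: 20,000 × (1 + 0.1083/2)^2 = 20,000 × 1.111232 = $22,224.64.
Effective rate on net proceeds: 22,224.64 / 19,540 − 1 = 0.137392 = 13.739%.

13.739%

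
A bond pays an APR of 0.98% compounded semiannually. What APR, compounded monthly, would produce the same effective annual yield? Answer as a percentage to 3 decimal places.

0.978%

EAR = (1 + 0.0098/2)^2 − 1 = 0.009824.
Solve (1 + r/12)^12 = 1.009824: r/12 = 1.009824^(1/12) − 1 = 0.000815, so r = 0.009780 = 0.978%.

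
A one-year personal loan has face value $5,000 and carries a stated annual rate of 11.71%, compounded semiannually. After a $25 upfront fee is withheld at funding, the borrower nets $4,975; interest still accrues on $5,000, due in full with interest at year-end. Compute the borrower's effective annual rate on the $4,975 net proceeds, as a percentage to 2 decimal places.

Amount owed after one year: 5,000 × (1 + 0.1171/2)^2 = 5,000 × 1.120528 = $5,602.64.
Effective rate on net proceeds: 5,602.64 / 4,975 − 1 = 0.126159 = 12.62%.

12.62%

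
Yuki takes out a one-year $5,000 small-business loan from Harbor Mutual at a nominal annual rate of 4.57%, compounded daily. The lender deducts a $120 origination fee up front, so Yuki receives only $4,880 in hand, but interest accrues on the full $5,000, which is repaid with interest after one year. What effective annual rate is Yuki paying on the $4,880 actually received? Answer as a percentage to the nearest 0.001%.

7.250%

Amount owed after one year: 5,000 × (1 + 0.0457/365)^365 = 5,000 × 1.046757 = $5,233.79.
Effective rate on net proceeds: 5,233.79 / 4,880 − 1 = 0.072497 = 7.250%.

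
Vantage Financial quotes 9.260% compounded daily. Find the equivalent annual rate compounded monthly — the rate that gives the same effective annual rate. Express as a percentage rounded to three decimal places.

9.295%

EAR = (1 + 0.09260/365)^365 − 1 = 0.097010.
Solve (1 + r/12)^12 = 1.097010: r/12 = 1.097010^(1/12) − 1 = 0.007746, so r = 0.092946 = 9.295%.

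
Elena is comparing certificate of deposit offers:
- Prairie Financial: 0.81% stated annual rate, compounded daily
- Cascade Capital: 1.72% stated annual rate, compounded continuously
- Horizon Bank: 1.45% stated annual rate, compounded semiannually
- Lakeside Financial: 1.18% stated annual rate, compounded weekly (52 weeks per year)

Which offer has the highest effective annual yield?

Prairie Financial: (1 + 0.0081/365)^365 − 1 = 0.813%
Cascade Capital: e^0.0172 − 1 = 1.735%
Horizon Bank: (1 + 0.0145/2)^2 − 1 = 1.455%
Lakeside Financial: (1 + 0.0118/52)^52 − 1 = 1.187%
The highest effective annual rate is Cascade Capital at 1.735%.

Cascade Capital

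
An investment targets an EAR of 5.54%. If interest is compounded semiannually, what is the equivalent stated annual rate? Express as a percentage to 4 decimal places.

(1 + r/2)^2 − 1 = 0.0554, so 1 + r/2 = 1.0554^(1/2).
r/2 = 0.027327, so r = 0.054653 = 5.4653%.

5.4653%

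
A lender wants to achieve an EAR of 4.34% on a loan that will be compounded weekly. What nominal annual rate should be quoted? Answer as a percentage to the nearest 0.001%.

(1 + r/52)^52 − 1 = 0.0434, so 1 + r/52 = 1.0434^(1/52).
r/52 = 0.000817, so r = 0.042502 = 4.250%.

4.250%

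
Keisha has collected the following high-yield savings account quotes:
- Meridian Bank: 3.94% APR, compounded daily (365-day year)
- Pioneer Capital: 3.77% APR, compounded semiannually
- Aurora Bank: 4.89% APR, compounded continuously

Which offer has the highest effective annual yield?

Aurora Bank

Meridian Bank: (1 + 0.0394/365)^365 − 1 = 4.018%
Pioneer Capital: (1 + 0.0377/2)^2 − 1 = 3.806%
Aurora Bank: e^0.0489 − 1 = 5.012%
The highest effective annual rate is Aurora Bank at 5.012%.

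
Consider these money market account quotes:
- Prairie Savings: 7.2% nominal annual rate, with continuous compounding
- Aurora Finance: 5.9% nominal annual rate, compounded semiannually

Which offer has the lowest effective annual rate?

Prairie Savings: e^0.072 − 1 = 7.466%
Aurora Finance: (1 + 0.059/2)^2 − 1 = 5.987%
The lowest effective annual rate is Aurora Finance at 5.987%.

Aurora Finance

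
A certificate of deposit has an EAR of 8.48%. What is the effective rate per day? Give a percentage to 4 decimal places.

0.0223%

The per-day rate i satisfies (1 + i)^365 = 1 + 0.0848.
i = 1.0848^(1/365) − 1 = 0.0002230 = 0.0223%.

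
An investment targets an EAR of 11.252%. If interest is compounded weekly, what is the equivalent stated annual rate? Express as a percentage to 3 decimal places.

10.674%

(1 + r/52)^52 − 1 = 0.11252, so 1 + r/52 = 1.11252^(1/52).
r/52 = 0.002053, so r = 0.106737 = 10.674%.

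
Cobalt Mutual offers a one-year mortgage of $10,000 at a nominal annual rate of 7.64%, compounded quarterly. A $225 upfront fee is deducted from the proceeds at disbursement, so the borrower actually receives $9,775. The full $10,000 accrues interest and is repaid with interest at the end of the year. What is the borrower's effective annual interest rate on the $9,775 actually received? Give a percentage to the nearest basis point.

10.34%

Amount owed after one year: 10,000 × (1 + 0.0764/4)^4 = 10,000 × 1.078617 = $10,786.17.
Effective rate on net proceeds: 10,786.17 / 9,775 − 1 = 0.103444 = 10.34%.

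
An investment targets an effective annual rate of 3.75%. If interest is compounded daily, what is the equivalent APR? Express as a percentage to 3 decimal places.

(1 + r/365)^365 − 1 = 0.0375, so 1 + r/365 = 1.0375^(1/365).
r/365 = 0.000101, so r = 0.036816 = 3.682%.

3.682%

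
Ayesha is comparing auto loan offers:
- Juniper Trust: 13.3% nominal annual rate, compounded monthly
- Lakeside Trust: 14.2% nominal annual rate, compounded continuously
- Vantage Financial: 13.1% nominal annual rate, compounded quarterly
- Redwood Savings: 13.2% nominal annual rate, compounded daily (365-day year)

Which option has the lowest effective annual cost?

Vantage Financial

Juniper Trust: (1 + 0.133/12)^12 − 1 = 14.141%
Lakeside Trust: e^0.142 − 1 = 15.258%
Vantage Financial: (1 + 0.131/4)^4 − 1 = 13.758%
Redwood Savings: (1 + 0.132/365)^365 − 1 = 14.108%
The lowest effective annual rate is Vantage Financial at 13.758%.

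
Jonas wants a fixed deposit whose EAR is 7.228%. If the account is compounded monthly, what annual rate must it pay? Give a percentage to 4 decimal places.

6.9991%

(1 + r/12)^12 − 1 = 0.07228, so 1 + r/12 = 1.07228^(1/12).
r/12 = 0.005833, so r = 0.069991 = 6.9991%.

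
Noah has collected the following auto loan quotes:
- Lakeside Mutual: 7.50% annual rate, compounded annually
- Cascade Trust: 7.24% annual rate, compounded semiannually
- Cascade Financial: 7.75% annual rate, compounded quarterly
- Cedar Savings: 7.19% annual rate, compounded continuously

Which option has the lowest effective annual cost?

Cascade Trust

Lakeside Mutual: compounded annually, EAR = 7.500%
Cascade Trust: (1 + 0.0724/2)^2 − 1 = 7.371%
Cascade Financial: (1 + 0.0775/4)^4 − 1 = 7.978%
Cedar Savings: e^0.0719 − 1 = 7.455%
The lowest effective annual rate is Cascade Trust at 7.371%.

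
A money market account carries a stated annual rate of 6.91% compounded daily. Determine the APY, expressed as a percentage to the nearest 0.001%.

EAR = (1 + 0.0691/365)^365 − 1.
= (1 + 0.000189)^365 − 1 = 1.071536 − 1 = 7.154%.

7.154%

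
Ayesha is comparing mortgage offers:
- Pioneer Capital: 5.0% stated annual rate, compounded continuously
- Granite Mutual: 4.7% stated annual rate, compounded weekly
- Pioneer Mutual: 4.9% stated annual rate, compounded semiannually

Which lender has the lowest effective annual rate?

Pioneer Capital: e^0.050 − 1 = 5.127%
Granite Mutual: (1 + 0.047/52)^52 − 1 = 4.810%
Pioneer Mutual: (1 + 0.049/2)^2 − 1 = 4.960%
The lowest effective annual rate is Granite Mutual at 4.810%.

Granite Mutual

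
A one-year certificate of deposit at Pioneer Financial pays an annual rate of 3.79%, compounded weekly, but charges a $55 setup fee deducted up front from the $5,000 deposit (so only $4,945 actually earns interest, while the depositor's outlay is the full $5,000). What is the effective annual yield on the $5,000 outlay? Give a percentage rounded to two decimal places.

2.72%

Value after one year: 4,945 × (1 + 0.0379/52)^52 = 4,945 × 1.038613 = $5,135.94.
Effective yield on the $5,000 outlay: 5,135.94 / 5,000 − 1 = 0.027188 = 2.72%.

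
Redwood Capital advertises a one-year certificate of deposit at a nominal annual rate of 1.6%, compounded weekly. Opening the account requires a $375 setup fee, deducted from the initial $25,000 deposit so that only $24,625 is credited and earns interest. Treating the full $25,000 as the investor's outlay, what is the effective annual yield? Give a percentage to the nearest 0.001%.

Value after one year: 24,625 × (1 + 0.016/52)^52 = 24,625 × 1.016126 = $25,022.11.
Effective yield on the $25,000 outlay: 25,022.11 / 25,000 − 1 = 0.000884 = 0.088%.

0.088%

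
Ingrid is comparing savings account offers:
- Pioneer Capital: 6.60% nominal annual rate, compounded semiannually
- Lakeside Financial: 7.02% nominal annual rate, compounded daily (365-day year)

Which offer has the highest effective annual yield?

Lakeside Financial

Pioneer Capital: (1 + 0.0660/2)^2 − 1 = 6.709%
Lakeside Financial: (1 + 0.0702/365)^365 − 1 = 7.272%
The highest effective annual rate is Lakeside Financial at 7.272%.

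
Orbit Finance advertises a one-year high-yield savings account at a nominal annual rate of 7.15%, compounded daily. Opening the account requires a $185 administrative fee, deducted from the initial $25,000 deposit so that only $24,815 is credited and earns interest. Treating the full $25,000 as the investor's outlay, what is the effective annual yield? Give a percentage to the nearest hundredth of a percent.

Value after one year: 24,815 × (1 + 0.0715/365)^365 = 24,815 × 1.074111 = $26,654.06.
Effective yield on the $25,000 outlay: 26,654.06 / 25,000 − 1 = 0.066162 = 6.62%.

6.62%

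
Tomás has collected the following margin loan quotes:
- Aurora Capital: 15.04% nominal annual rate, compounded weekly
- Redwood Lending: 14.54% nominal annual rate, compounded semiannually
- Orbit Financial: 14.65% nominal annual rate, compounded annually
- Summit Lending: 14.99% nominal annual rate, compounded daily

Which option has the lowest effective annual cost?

Orbit Financial

Aurora Capital: (1 + 0.1504/52)^52 − 1 = 16.205%
Redwood Lending: (1 + 0.1454/2)^2 − 1 = 15.069%
Orbit Financial: compounded annually, EAR = 14.650%
Summit Lending: (1 + 0.1499/365)^365 − 1 = 16.168%
The lowest effective annual rate is Orbit Financial at 14.650%.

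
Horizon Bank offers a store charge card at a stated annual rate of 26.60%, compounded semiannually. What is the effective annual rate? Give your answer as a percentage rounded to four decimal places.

28.3689%

EAR = (1 + 0.2660/2)^2 − 1.
= (1 + 0.133000)^2 − 1 = 1.283689 − 1 = 28.3689%.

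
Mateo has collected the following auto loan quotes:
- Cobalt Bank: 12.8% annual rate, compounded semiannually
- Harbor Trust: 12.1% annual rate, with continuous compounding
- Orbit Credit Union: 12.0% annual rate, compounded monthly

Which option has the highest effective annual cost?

Cobalt Bank

Cobalt Bank: (1 + 0.128/2)^2 − 1 = 13.210%
Harbor Trust: e^0.121 − 1 = 12.862%
Orbit Credit Union: (1 + 0.120/12)^12 − 1 = 12.683%
The highest effective annual rate is Cobalt Bank at 13.210%.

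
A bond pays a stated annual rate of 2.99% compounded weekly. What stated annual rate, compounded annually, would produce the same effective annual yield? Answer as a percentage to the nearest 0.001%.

3.034%

EAR = (1 + 0.0299/52)^52 − 1 = 0.030343.
Compounded annually, the equivalent nominal rate is the EAR itself: 3.034%.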